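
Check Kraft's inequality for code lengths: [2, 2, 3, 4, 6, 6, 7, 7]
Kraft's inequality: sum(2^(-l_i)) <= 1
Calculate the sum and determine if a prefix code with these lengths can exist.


Sum = 2^(-2) + 2^(-2) + 2^(-3) + 2^(-4) + 2^(-6) + 2^(-6) + 2^(-7) + 2^(-7)
    = 0.25 + 0.25 + 0.125 + 0.0625 + 0.015625 + 0.015625 + 0.0078125 + 0.0078125
    = 94/128 = 0.734375
Since 0.734375 <= 1, Kraft's inequality IS satisfied.
A prefix code with these lengths CAN exist.

Kraft sum = 0.734375. Satisfied.


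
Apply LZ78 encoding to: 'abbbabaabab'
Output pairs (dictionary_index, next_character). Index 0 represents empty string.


LZ78 encoding steps:
Dictionary: {0: ''}
Step 1: w='' (idx 0), next='a' -> output (0, 'a'), add 'a' as idx 1
Step 2: w='' (idx 0), next='b' -> output (0, 'b'), add 'b' as idx 2
Step 3: w='b' (idx 2), next='b' -> output (2, 'b'), add 'bb' as idx 3
Step 4: w='a' (idx 1), next='b' -> output (1, 'b'), add 'ab' as idx 4
Step 5: w='a' (idx 1), next='a' -> output (1, 'a'), add 'aa' as idx 5
Step 6: w='b' (idx 2), next='a' -> output (2, 'a'), add 'ba' as idx 6
Step 7: w='b' (idx 2), end of input -> output (2, '')


Encoded: [(0, 'a'), (0, 'b'), (2, 'b'), (1, 'b'), (1, 'a'), (2, 'a'), (2, '')]


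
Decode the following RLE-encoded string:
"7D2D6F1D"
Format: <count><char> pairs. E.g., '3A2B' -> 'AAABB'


Expanding each <count><char> pair:
  7D -> 'DDDDDDD'
  2D -> 'DD'
  6F -> 'FFFFFF'
  1D -> 'D'

Decoded = DDDDDDDDDFFFFFFD


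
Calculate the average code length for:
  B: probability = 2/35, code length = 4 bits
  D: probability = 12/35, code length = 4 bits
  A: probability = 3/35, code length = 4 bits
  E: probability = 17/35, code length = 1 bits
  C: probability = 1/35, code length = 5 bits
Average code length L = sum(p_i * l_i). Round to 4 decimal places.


Weighted contributions p_i * l_i:
  B: (2/35) * 4 = 8/35
  D: (12/35) * 4 = 48/35
  A: (3/35) * 4 = 12/35
  E: (17/35) * 1 = 17/35
  C: (1/35) * 5 = 5/35
Sum = (8 + 48 + 12 + 17 + 5)/35 = 90/35

L = 90/35 = 2.5714 bits/symbol


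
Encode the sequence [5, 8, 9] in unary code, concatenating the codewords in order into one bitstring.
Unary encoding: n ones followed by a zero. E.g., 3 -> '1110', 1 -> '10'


Encode each number as n ones followed by a terminating 0:
  5 -> 111110 (6 bits)
  8 -> 111111110 (9 bits)
  9 -> 1111111110 (10 bits)
Total length = 6 + 9 + 10 = 25 bits.

Unary([5, 8, 9]) = 1111101111111101111111110 (25 bits)


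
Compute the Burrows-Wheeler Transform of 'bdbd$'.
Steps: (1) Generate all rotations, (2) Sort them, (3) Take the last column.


Rotations (sorted):
  0: $bdbd -> last char: d
  1: bd$bd -> last char: d
  2: bdbd$ -> last char: $
  3: d$bdb -> last char: b
  4: dbd$b -> last char: b


BWT = dd$bb


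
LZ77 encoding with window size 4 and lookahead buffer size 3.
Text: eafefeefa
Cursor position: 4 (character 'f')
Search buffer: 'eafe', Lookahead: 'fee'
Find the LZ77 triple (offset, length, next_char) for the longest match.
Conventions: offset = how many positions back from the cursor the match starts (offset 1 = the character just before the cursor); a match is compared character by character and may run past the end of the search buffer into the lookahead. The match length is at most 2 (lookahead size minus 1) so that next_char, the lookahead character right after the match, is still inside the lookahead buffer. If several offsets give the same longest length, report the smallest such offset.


Try each offset into the search buffer:
  offset=1 (pos 3, char 'e'): match length 0
  offset=2 (pos 2, char 'f'): match length 2
  offset=3 (pos 1, char 'a'): match length 0
  offset=4 (pos 0, char 'e'): match length 0
Longest match has length 2 at offset 2.
next_char = character at position 4 + 2 = 6 -> 'e'

Best match: offset=2, length=2 (matching 'fe' starting at position 2)
LZ77 triple: (2, 2, 'e')


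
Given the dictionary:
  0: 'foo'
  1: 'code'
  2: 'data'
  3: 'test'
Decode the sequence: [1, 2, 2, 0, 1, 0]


Look up each index in the dictionary:
  1 -> 'code'
  2 -> 'data'
  2 -> 'data'
  0 -> 'foo'
  1 -> 'code'
  0 -> 'foo'

Decoded: "code data data foo code foo"


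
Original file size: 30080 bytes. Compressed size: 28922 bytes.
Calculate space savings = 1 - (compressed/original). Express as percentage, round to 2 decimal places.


ratio = compressed/original = 28922/30080 = 0.961503
savings = 1 - ratio = 1 - 0.961503 = 0.038497
as a percentage: 0.038497 * 100 = 3.85%

Space savings = 1 - 28922/30080 = 3.85%


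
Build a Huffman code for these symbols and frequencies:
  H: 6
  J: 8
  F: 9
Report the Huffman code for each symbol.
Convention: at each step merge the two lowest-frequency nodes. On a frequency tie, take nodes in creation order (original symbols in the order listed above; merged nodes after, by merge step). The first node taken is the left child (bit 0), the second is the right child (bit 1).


Huffman tree construction:
Step 1: Merge H(6) + J(8) = 14
Step 2: Merge F(9) + (H+J)(14) = 23
Read each symbol's code off the tree from the root (left child = 0, right child = 1).

Codes:
  H: 10 (length 2)
  J: 11 (length 2)
  F: 0 (length 1)
Average code length: 37/23 = 1.6087 bits/symbol


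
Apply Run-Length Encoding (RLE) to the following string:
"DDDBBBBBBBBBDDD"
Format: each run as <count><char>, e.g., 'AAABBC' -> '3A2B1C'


Scanning runs left to right:
  i=0: run of 'D' x 3 -> '3D'
  i=3: run of 'B' x 9 -> '9B'
  i=12: run of 'D' x 3 -> '3D'

RLE = 3D9B3D


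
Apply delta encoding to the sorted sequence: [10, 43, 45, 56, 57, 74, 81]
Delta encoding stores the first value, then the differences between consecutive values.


First value: 10
Deltas:
  43 - 10 = 33
  45 - 43 = 2
  56 - 45 = 11
  57 - 56 = 1
  74 - 57 = 17
  81 - 74 = 7


Delta encoded: [10, 33, 2, 11, 1, 17, 7]


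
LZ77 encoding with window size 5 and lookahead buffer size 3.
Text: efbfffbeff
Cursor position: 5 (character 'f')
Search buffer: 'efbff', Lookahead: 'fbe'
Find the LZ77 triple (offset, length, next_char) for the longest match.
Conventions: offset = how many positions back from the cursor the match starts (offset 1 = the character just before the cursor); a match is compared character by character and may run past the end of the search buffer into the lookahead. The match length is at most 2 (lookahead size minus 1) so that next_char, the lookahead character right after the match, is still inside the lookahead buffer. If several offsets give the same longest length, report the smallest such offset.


Try each offset into the search buffer:
  offset=1 (pos 4, char 'f'): match length 1
  offset=2 (pos 3, char 'f'): match length 1
  offset=3 (pos 2, char 'b'): match length 0
  offset=4 (pos 1, char 'f'): match length 2
  offset=5 (pos 0, char 'e'): match length 0
Longest match has length 2 at offset 4.
next_char = character at position 5 + 2 = 7 -> 'e'

Best match: offset=4, length=2 (matching 'fb' starting at position 1)
LZ77 triple: (4, 2, 'e')


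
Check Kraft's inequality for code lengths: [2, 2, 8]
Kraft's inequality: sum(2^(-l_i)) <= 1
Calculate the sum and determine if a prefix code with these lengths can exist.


Sum = 2^(-2) + 2^(-2) + 2^(-8)
    = 0.25 + 0.25 + 0.00390625
    = 129/256 = 0.50390625
Since 0.50390625 <= 1, Kraft's inequality IS satisfied.
A prefix code with these lengths CAN exist.

Kraft sum = 0.50390625. Satisfied.


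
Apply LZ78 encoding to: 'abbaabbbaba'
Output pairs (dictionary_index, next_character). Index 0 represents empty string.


LZ78 encoding steps:
Dictionary: {0: ''}
Step 1: w='' (idx 0), next='a' -> output (0, 'a'), add 'a' as idx 1
Step 2: w='' (idx 0), next='b' -> output (0, 'b'), add 'b' as idx 2
Step 3: w='b' (idx 2), next='a' -> output (2, 'a'), add 'ba' as idx 3
Step 4: w='a' (idx 1), next='b' -> output (1, 'b'), add 'ab' as idx 4
Step 5: w='b' (idx 2), next='b' -> output (2, 'b'), add 'bb' as idx 5
Step 6: w='ab' (idx 4), next='a' -> output (4, 'a'), add 'aba' as idx 6


Encoded: [(0, 'a'), (0, 'b'), (2, 'a'), (1, 'b'), (2, 'b'), (4, 'a')]


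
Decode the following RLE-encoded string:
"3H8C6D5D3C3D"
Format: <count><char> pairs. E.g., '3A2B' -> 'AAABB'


Expanding each <count><char> pair:
  3H -> 'HHH'
  8C -> 'CCCCCCCC'
  6D -> 'DDDDDD'
  5D -> 'DDDDD'
  3C -> 'CCC'
  3D -> 'DDD'

Decoded = HHHCCCCCCCCDDDDDDDDDDDCCCDDD


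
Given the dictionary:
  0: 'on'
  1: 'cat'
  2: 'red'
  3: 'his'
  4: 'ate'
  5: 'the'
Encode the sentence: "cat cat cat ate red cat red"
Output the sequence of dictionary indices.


Look up each word in the dictionary:
  'cat' -> 1
  'cat' -> 1
  'cat' -> 1
  'ate' -> 4
  'red' -> 2
  'cat' -> 1
  'red' -> 2

Encoded: [1, 1, 1, 4, 2, 1, 2]


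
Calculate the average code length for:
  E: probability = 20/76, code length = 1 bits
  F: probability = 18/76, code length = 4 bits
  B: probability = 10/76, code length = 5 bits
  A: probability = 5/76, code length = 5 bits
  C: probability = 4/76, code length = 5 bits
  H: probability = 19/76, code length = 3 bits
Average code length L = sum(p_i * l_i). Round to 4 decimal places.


Weighted contributions p_i * l_i:
  E: (20/76) * 1 = 20/76
  F: (18/76) * 4 = 72/76
  B: (10/76) * 5 = 50/76
  A: (5/76) * 5 = 25/76
  C: (4/76) * 5 = 20/76
  H: (19/76) * 3 = 57/76
Sum = (20 + 72 + 50 + 25 + 20 + 57)/76 = 244/76

L = 244/76 = 3.2105 bits/symbol


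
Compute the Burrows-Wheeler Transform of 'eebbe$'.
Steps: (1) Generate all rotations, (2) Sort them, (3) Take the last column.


Rotations (sorted):
  0: $eebbe -> last char: e
  1: bbe$ee -> last char: e
  2: be$eeb -> last char: b
  3: e$eebb -> last char: b
  4: ebbe$e -> last char: e
  5: eebbe$ -> last char: $


BWT = eebbe$


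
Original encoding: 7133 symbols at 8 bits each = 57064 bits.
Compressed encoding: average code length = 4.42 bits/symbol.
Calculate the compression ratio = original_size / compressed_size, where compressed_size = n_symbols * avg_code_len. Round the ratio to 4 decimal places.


original_size = n_symbols * orig_bits = 7133 * 8 = 57064 bits
compressed_size = n_symbols * avg_code_len = 7133 * 4.42 = 31527.86 bits
ratio = original_size / compressed_size = 57064 / 31527.86 = 1.81

Compression ratio = 1.81


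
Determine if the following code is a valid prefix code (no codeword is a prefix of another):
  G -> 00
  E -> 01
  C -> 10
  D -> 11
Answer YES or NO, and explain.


Checking each pair (does one codeword prefix another?):
  G='00' vs E='01': no prefix
  G='00' vs C='10': no prefix
  G='00' vs D='11': no prefix
  E='01' vs G='00': no prefix
  E='01' vs C='10': no prefix
  E='01' vs D='11': no prefix
  C='10' vs G='00': no prefix
  C='10' vs E='01': no prefix
  C='10' vs D='11': no prefix
  D='11' vs G='00': no prefix
  D='11' vs E='01': no prefix
  D='11' vs C='10': no prefix
No violation found over all pairs.

YES -- this is a valid prefix code. No codeword is a prefix of any other codeword.


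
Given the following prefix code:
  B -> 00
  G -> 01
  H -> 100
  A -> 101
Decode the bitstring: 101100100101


Decoding step by step:
Bits 101 -> A
Bits 100 -> H
Bits 100 -> H
Bits 101 -> A


Decoded message: AHHA


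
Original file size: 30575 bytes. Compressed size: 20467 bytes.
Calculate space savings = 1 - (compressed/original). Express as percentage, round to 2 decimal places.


ratio = compressed/original = 20467/30575 = 0.669403
savings = 1 - ratio = 1 - 0.669403 = 0.330597
as a percentage: 0.330597 * 100 = 33.06%

Space savings = 1 - 20467/30575 = 33.06%


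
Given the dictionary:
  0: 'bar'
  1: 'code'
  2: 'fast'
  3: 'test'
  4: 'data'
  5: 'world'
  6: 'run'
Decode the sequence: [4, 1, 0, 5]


Look up each index in the dictionary:
  4 -> 'data'
  1 -> 'code'
  0 -> 'bar'
  5 -> 'world'

Decoded: "data code bar world"


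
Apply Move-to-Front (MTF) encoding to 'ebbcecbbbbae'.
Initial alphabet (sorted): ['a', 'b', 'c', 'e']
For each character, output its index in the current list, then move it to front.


MTF encoding:
'e': index 3 in ['a', 'b', 'c', 'e'] -> ['e', 'a', 'b', 'c']
'b': index 2 in ['e', 'a', 'b', 'c'] -> ['b', 'e', 'a', 'c']
'b': index 0 in ['b', 'e', 'a', 'c'] -> ['b', 'e', 'a', 'c']
'c': index 3 in ['b', 'e', 'a', 'c'] -> ['c', 'b', 'e', 'a']
'e': index 2 in ['c', 'b', 'e', 'a'] -> ['e', 'c', 'b', 'a']
'c': index 1 in ['e', 'c', 'b', 'a'] -> ['c', 'e', 'b', 'a']
'b': index 2 in ['c', 'e', 'b', 'a'] -> ['b', 'c', 'e', 'a']
'b': index 0 in ['b', 'c', 'e', 'a'] -> ['b', 'c', 'e', 'a']
'b': index 0 in ['b', 'c', 'e', 'a'] -> ['b', 'c', 'e', 'a']
'b': index 0 in ['b', 'c', 'e', 'a'] -> ['b', 'c', 'e', 'a']
'a': index 3 in ['b', 'c', 'e', 'a'] -> ['a', 'b', 'c', 'e']
'e': index 3 in ['a', 'b', 'c', 'e'] -> ['e', 'a', 'b', 'c']


Output: [3, 2, 0, 3, 2, 1, 2, 0, 0, 0, 3, 3]


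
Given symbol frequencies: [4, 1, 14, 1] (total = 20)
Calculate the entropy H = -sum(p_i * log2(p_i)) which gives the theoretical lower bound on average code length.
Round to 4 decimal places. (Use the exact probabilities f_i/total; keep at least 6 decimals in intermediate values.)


Per-symbol terms -p_i * log2(p_i) with p_i = f_i/20:
  p = 4/20 = 0.200000: log2(p) = -2.321928, -p*log2(p) = 0.464386
  p = 1/20 = 0.050000: log2(p) = -4.321928, -p*log2(p) = 0.216096
  p = 14/20 = 0.700000: log2(p) = -0.514573, -p*log2(p) = 0.360201
  p = 1/20 = 0.050000: log2(p) = -4.321928, -p*log2(p) = 0.216096
H = 0.464386 + 0.216096 + 0.360201 + 0.216096 = 1.256779

H = 1.2568 bits/symbol


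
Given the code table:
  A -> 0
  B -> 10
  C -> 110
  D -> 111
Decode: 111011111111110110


Decoding:
111 -> D
0 -> A
111 -> D
111 -> D
111 -> D
10 -> B
110 -> C


Result: DADDDBC


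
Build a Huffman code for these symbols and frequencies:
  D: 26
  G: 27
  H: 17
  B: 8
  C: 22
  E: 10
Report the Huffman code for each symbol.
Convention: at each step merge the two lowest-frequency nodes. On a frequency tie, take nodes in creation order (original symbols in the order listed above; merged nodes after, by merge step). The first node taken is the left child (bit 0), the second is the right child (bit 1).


Huffman tree construction:
Step 1: Merge B(8) + E(10) = 18
Step 2: Merge H(17) + (B+E)(18) = 35
Step 3: Merge C(22) + D(26) = 48
Step 4: Merge G(27) + (H+(B+E))(35) = 62
Step 5: Merge (C+D)(48) + (G+(H+(B+E)))(62) = 110
Read each symbol's code off the tree from the root (left child = 0, right child = 1).

Codes:
  D: 01 (length 2)
  G: 10 (length 2)
  H: 110 (length 3)
  B: 1110 (length 4)
  C: 00 (length 2)
  E: 1111 (length 4)
Average code length: 273/110 = 2.4818 bits/symbol


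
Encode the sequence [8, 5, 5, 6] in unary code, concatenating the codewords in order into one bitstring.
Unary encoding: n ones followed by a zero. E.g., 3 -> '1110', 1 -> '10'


Encode each number as n ones followed by a terminating 0:
  8 -> 111111110 (9 bits)
  5 -> 111110 (6 bits)
  5 -> 111110 (6 bits)
  6 -> 1111110 (7 bits)
Total length = 9 + 6 + 6 + 7 = 28 bits.

Unary([8, 5, 5, 6]) = 1111111101111101111101111110 (28 bits)


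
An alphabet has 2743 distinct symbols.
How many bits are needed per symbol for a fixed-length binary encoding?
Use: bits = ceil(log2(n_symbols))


log2(2743) = 11.4215
Bracket: 2^11 = 2048 < 2743 <= 2^12 = 4096
So ceil(log2(2743)) = 12

bits = ceil(log2(2743)) = ceil(11.4215) = 12 bits


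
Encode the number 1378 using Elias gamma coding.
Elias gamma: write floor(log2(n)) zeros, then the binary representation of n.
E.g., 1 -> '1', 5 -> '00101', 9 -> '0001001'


num_bits = floor(log2(1378)) + 1 = 11
leading_zeros = num_bits - 1 = 10
binary(1378) = 10101100010

Elias gamma(1378) = '0000000000' + '10101100010' = 000000000010101100010 (21 bits)


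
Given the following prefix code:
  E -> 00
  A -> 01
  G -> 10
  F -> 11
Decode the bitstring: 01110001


Decoding step by step:
Bits 01 -> A
Bits 11 -> F
Bits 00 -> E
Bits 01 -> A


Decoded message: AFEA


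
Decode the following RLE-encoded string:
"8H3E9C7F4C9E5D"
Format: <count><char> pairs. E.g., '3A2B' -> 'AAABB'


Expanding each <count><char> pair:
  8H -> 'HHHHHHHH'
  3E -> 'EEE'
  9C -> 'CCCCCCCCC'
  7F -> 'FFFFFFF'
  4C -> 'CCCC'
  9E -> 'EEEEEEEEE'
  5D -> 'DDDDD'

Decoded = HHHHHHHHEEECCCCCCCCCFFFFFFFCCCCEEEEEEEEEDDDDD


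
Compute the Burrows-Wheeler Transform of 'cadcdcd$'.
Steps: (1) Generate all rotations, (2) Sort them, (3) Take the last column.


Rotations (sorted):
  0: $cadcdcd -> last char: d
  1: adcdcd$c -> last char: c
  2: cadcdcd$ -> last char: $
  3: cd$cadcd -> last char: d
  4: cdcd$cad -> last char: d
  5: d$cadcdc -> last char: c
  6: dcd$cadc -> last char: c
  7: dcdcd$ca -> last char: a


BWT = dc$ddcca


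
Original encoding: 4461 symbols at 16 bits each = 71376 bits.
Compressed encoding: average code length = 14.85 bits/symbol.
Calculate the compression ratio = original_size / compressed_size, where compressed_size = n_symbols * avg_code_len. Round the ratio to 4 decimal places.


original_size = n_symbols * orig_bits = 4461 * 16 = 71376 bits
compressed_size = n_symbols * avg_code_len = 4461 * 14.85 = 66245.85 bits
ratio = original_size / compressed_size = 71376 / 66245.85 = 1.0774

Compression ratio = 1.0774


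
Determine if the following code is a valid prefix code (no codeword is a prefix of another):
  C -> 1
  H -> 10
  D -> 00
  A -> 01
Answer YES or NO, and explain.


Checking each pair (does one codeword prefix another?):
  C='1' vs H='10': prefix -- VIOLATION

NO -- this is NOT a valid prefix code. C (1) is a prefix of H (10).


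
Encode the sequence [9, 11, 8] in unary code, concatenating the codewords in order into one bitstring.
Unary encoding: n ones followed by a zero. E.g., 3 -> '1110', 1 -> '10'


Encode each number as n ones followed by a terminating 0:
  9 -> 1111111110 (10 bits)
  11 -> 111111111110 (12 bits)
  8 -> 111111110 (9 bits)
Total length = 10 + 12 + 9 = 31 bits.

Unary([9, 11, 8]) = 1111111110111111111110111111110 (31 bits)


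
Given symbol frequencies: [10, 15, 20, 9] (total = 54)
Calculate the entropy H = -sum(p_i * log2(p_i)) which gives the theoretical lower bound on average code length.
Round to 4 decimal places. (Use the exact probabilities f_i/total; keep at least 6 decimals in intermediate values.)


Per-symbol terms -p_i * log2(p_i) with p_i = f_i/54:
  p = 10/54 = 0.185185: log2(p) = -2.432959, -p*log2(p) = 0.450548
  p = 15/54 = 0.277778: log2(p) = -1.847997, -p*log2(p) = 0.513332
  p = 20/54 = 0.370370: log2(p) = -1.432959, -p*log2(p) = 0.530726
  p = 9/54 = 0.166667: log2(p) = -2.584963, -p*log2(p) = 0.430827
H = 0.450548 + 0.513332 + 0.530726 + 0.430827 = 1.925433

H = 1.9254 bits/symbol


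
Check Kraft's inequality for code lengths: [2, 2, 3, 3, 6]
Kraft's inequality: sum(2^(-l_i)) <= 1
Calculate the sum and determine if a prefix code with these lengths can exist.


Sum = 2^(-2) + 2^(-2) + 2^(-3) + 2^(-3) + 2^(-6)
    = 0.25 + 0.25 + 0.125 + 0.125 + 0.015625
    = 49/64 = 0.765625
Since 0.765625 <= 1, Kraft's inequality IS satisfied.
A prefix code with these lengths CAN exist.

Kraft sum = 0.765625. Satisfied.


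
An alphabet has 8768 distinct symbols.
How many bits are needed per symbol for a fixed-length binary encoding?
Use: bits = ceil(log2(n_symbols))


log2(8768) = 13.098
Bracket: 2^13 = 8192 < 8768 <= 2^14 = 16384
So ceil(log2(8768)) = 14

bits = ceil(log2(8768)) = ceil(13.098) = 14 bits


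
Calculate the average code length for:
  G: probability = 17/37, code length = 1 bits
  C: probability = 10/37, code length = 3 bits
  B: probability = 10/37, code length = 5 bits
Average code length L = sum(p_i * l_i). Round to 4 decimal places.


Weighted contributions p_i * l_i:
  G: (17/37) * 1 = 17/37
  C: (10/37) * 3 = 30/37
  B: (10/37) * 5 = 50/37
Sum = (17 + 30 + 50)/37 = 97/37

L = 97/37 = 2.6216 bits/symbol


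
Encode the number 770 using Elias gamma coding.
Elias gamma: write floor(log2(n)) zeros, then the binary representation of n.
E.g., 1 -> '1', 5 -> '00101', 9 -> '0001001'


num_bits = floor(log2(770)) + 1 = 10
leading_zeros = num_bits - 1 = 9
binary(770) = 1100000010

Elias gamma(770) = '000000000' + '1100000010' = 0000000001100000010 (19 bits)


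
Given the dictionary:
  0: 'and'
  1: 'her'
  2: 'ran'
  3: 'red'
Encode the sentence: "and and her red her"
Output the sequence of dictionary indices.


Look up each word in the dictionary:
  'and' -> 0
  'and' -> 0
  'her' -> 1
  'red' -> 3
  'her' -> 1

Encoded: [0, 0, 1, 3, 1]


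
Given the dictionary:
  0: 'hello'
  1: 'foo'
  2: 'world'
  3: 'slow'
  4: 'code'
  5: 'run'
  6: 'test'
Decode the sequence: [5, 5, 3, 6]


Look up each index in the dictionary:
  5 -> 'run'
  5 -> 'run'
  3 -> 'slow'
  6 -> 'test'

Decoded: "run run slow test"


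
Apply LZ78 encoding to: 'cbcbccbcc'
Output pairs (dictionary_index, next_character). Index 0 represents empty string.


LZ78 encoding steps:
Dictionary: {0: ''}
Step 1: w='' (idx 0), next='c' -> output (0, 'c'), add 'c' as idx 1
Step 2: w='' (idx 0), next='b' -> output (0, 'b'), add 'b' as idx 2
Step 3: w='c' (idx 1), next='b' -> output (1, 'b'), add 'cb' as idx 3
Step 4: w='c' (idx 1), next='c' -> output (1, 'c'), add 'cc' as idx 4
Step 5: w='b' (idx 2), next='c' -> output (2, 'c'), add 'bc' as idx 5
Step 6: w='c' (idx 1), end of input -> output (1, '')


Encoded: [(0, 'c'), (0, 'b'), (1, 'b'), (1, 'c'), (2, 'c'), (1, '')]


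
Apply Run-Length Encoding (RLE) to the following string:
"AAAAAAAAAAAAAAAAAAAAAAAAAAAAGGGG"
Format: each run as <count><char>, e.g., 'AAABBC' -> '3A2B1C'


Scanning runs left to right:
  i=0: run of 'A' x 28 -> '28A'
  i=28: run of 'G' x 4 -> '4G'

RLE = 28A4G


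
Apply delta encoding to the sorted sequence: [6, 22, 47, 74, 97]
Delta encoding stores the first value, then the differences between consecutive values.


First value: 6
Deltas:
  22 - 6 = 16
  47 - 22 = 25
  74 - 47 = 27
  97 - 74 = 23


Delta encoded: [6, 16, 25, 27, 23]


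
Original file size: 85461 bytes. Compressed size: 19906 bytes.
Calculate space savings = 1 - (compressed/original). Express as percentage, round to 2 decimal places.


ratio = compressed/original = 19906/85461 = 0.232925
savings = 1 - ratio = 1 - 0.232925 = 0.767075
as a percentage: 0.767075 * 100 = 76.71%

Space savings = 1 - 19906/85461 = 76.71%


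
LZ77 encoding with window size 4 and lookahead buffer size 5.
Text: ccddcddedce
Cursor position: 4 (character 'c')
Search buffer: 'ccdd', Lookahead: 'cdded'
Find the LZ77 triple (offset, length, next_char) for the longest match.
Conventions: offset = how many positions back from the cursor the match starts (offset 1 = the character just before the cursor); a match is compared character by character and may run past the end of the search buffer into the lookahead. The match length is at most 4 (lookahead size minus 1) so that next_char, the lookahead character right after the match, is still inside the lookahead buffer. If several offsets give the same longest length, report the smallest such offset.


Try each offset into the search buffer:
  offset=1 (pos 3, char 'd'): match length 0
  offset=2 (pos 2, char 'd'): match length 0
  offset=3 (pos 1, char 'c'): match length 3
  offset=4 (pos 0, char 'c'): match length 1
Longest match has length 3 at offset 3.
next_char = character at position 4 + 3 = 7 -> 'e'

Best match: offset=3, length=3 (matching 'cdd' starting at position 1)
LZ77 triple: (3, 3, 'e')


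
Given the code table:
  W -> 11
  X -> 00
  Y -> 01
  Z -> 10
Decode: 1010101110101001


Decoding:
10 -> Z
10 -> Z
10 -> Z
11 -> W
10 -> Z
10 -> Z
10 -> Z
01 -> Y


Result: ZZZWZZZY


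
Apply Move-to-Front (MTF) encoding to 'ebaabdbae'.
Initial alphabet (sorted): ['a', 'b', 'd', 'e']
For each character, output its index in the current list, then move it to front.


MTF encoding:
'e': index 3 in ['a', 'b', 'd', 'e'] -> ['e', 'a', 'b', 'd']
'b': index 2 in ['e', 'a', 'b', 'd'] -> ['b', 'e', 'a', 'd']
'a': index 2 in ['b', 'e', 'a', 'd'] -> ['a', 'b', 'e', 'd']
'a': index 0 in ['a', 'b', 'e', 'd'] -> ['a', 'b', 'e', 'd']
'b': index 1 in ['a', 'b', 'e', 'd'] -> ['b', 'a', 'e', 'd']
'd': index 3 in ['b', 'a', 'e', 'd'] -> ['d', 'b', 'a', 'e']
'b': index 1 in ['d', 'b', 'a', 'e'] -> ['b', 'd', 'a', 'e']
'a': index 2 in ['b', 'd', 'a', 'e'] -> ['a', 'b', 'd', 'e']
'e': index 3 in ['a', 'b', 'd', 'e'] -> ['e', 'a', 'b', 'd']


Output: [3, 2, 2, 0, 1, 3, 1, 2, 3]


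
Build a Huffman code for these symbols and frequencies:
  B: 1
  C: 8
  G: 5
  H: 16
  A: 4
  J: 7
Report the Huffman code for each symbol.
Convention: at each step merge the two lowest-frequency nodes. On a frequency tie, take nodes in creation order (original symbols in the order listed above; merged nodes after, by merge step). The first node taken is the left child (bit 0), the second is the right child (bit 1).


Huffman tree construction:
Step 1: Merge B(1) + A(4) = 5
Step 2: Merge G(5) + (B+A)(5) = 10
Step 3: Merge J(7) + C(8) = 15
Step 4: Merge (G+(B+A))(10) + (J+C)(15) = 25
Step 5: Merge H(16) + ((G+(B+A))+(J+C))(25) = 41
Read each symbol's code off the tree from the root (left child = 0, right child = 1).

Codes:
  B: 1010 (length 4)
  C: 111 (length 3)
  G: 100 (length 3)
  H: 0 (length 1)
  A: 1011 (length 4)
  J: 110 (length 3)
Average code length: 96/41 = 2.3415 bits/symbol


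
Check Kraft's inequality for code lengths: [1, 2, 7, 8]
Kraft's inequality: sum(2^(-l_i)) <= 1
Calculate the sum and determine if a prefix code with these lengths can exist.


Sum = 2^(-1) + 2^(-2) + 2^(-7) + 2^(-8)
    = 0.5 + 0.25 + 0.0078125 + 0.00390625
    = 195/256 = 0.76171875
Since 0.76171875 <= 1, Kraft's inequality IS satisfied.
A prefix code with these lengths CAN exist.

Kraft sum = 0.76171875. Satisfied.


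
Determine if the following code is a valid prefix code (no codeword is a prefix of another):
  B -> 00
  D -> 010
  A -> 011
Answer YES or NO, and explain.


Checking each pair (does one codeword prefix another?):
  B='00' vs D='010': no prefix
  B='00' vs A='011': no prefix
  D='010' vs B='00': no prefix
  D='010' vs A='011': no prefix
  A='011' vs B='00': no prefix
  A='011' vs D='010': no prefix
No violation found over all pairs.

YES -- this is a valid prefix code. No codeword is a prefix of any other codeword.


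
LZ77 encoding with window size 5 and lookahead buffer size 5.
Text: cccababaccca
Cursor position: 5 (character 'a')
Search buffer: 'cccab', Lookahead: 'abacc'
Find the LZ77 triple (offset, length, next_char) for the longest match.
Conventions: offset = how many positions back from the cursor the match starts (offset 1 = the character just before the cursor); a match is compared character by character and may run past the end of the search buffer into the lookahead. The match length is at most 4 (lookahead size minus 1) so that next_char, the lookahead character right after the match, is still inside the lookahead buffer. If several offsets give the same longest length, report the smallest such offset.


Try each offset into the search buffer:
  offset=1 (pos 4, char 'b'): match length 0
  offset=2 (pos 3, char 'a'): match length 3
  offset=3 (pos 2, char 'c'): match length 0
  offset=4 (pos 1, char 'c'): match length 0
  offset=5 (pos 0, char 'c'): match length 0
Longest match has length 3 at offset 2.
next_char = character at position 5 + 3 = 8 -> 'c'

Best match: offset=2, length=3 (matching 'aba' starting at position 3)
LZ77 triple: (2, 3, 'c')


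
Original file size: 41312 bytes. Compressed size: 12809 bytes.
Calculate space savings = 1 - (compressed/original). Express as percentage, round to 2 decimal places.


ratio = compressed/original = 12809/41312 = 0.310055
savings = 1 - ratio = 1 - 0.310055 = 0.689945
as a percentage: 0.689945 * 100 = 68.99%

Space savings = 1 - 12809/41312 = 68.99%


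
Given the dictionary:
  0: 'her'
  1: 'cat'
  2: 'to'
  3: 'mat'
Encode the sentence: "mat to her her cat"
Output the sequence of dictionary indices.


Look up each word in the dictionary:
  'mat' -> 3
  'to' -> 2
  'her' -> 0
  'her' -> 0
  'cat' -> 1

Encoded: [3, 2, 0, 0, 1]


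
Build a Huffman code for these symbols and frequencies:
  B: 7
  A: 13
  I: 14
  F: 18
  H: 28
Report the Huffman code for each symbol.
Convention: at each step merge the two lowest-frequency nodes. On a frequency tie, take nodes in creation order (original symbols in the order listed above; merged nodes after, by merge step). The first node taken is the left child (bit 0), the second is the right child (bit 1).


Huffman tree construction:
Step 1: Merge B(7) + A(13) = 20
Step 2: Merge I(14) + F(18) = 32
Step 3: Merge (B+A)(20) + H(28) = 48
Step 4: Merge (I+F)(32) + ((B+A)+H)(48) = 80
Read each symbol's code off the tree from the root (left child = 0, right child = 1).

Codes:
  B: 100 (length 3)
  A: 101 (length 3)
  I: 00 (length 2)
  F: 01 (length 2)
  H: 11 (length 2)
Average code length: 180/80 = 2.2500 bits/symbol


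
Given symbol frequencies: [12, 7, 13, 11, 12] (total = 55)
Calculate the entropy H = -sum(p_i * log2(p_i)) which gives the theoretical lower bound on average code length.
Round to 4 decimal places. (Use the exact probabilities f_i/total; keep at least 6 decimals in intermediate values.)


Per-symbol terms -p_i * log2(p_i) with p_i = f_i/55:
  p = 12/55 = 0.218182: log2(p) = -2.196397, -p*log2(p) = 0.479214
  p = 7/55 = 0.127273: log2(p) = -2.974005, -p*log2(p) = 0.378510
  p = 13/55 = 0.236364: log2(p) = -2.080920, -p*log2(p) = 0.491854
  p = 11/55 = 0.200000: log2(p) = -2.321928, -p*log2(p) = 0.464386
  p = 12/55 = 0.218182: log2(p) = -2.196397, -p*log2(p) = 0.479214
H = 0.479214 + 0.378510 + 0.491854 + 0.464386 + 0.479214 = 2.293178

H = 2.2932 bits/symbol


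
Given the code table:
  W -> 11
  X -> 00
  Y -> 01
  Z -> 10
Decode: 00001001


Decoding:
00 -> X
00 -> X
10 -> Z
01 -> Y


Result: XXZY


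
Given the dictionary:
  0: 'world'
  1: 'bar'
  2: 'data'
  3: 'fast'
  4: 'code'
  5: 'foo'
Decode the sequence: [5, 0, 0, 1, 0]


Look up each index in the dictionary:
  5 -> 'foo'
  0 -> 'world'
  0 -> 'world'
  1 -> 'bar'
  0 -> 'world'

Decoded: "foo world world bar world"


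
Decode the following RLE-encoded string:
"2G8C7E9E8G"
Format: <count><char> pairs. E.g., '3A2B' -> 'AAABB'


Expanding each <count><char> pair:
  2G -> 'GG'
  8C -> 'CCCCCCCC'
  7E -> 'EEEEEEE'
  9E -> 'EEEEEEEEE'
  8G -> 'GGGGGGGG'

Decoded = GGCCCCCCCCEEEEEEEEEEEEEEEEGGGGGGGG


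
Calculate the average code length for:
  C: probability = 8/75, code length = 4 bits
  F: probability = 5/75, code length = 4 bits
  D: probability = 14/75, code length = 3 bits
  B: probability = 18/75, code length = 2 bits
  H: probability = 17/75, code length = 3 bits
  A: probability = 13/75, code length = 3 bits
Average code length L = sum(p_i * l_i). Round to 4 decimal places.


Weighted contributions p_i * l_i:
  C: (8/75) * 4 = 32/75
  F: (5/75) * 4 = 20/75
  D: (14/75) * 3 = 42/75
  B: (18/75) * 2 = 36/75
  H: (17/75) * 3 = 51/75
  A: (13/75) * 3 = 39/75
Sum = (32 + 20 + 42 + 36 + 51 + 39)/75 = 220/75

L = 220/75 = 2.9333 bits/symbol


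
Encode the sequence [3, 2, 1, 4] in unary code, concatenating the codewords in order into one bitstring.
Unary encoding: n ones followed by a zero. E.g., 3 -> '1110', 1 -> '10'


Encode each number as n ones followed by a terminating 0:
  3 -> 1110 (4 bits)
  2 -> 110 (3 bits)
  1 -> 10 (2 bits)
  4 -> 11110 (5 bits)
Total length = 4 + 3 + 2 + 5 = 14 bits.

Unary([3, 2, 1, 4]) = 11101101011110 (14 bits)


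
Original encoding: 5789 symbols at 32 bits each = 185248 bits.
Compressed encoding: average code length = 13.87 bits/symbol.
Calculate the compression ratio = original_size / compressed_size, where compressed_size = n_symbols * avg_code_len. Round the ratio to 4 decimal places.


original_size = n_symbols * orig_bits = 5789 * 32 = 185248 bits
compressed_size = n_symbols * avg_code_len = 5789 * 13.87 = 80293.43 bits
ratio = original_size / compressed_size = 185248 / 80293.43 = 2.3071

Compression ratio = 2.3071


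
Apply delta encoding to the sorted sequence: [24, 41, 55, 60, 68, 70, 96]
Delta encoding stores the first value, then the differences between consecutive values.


First value: 24
Deltas:
  41 - 24 = 17
  55 - 41 = 14
  60 - 55 = 5
  68 - 60 = 8
  70 - 68 = 2
  96 - 70 = 26


Delta encoded: [24, 17, 14, 5, 8, 2, 26]


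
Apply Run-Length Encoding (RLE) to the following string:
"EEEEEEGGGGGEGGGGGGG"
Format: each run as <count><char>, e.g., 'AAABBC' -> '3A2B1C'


Scanning runs left to right:
  i=0: run of 'E' x 6 -> '6E'
  i=6: run of 'G' x 5 -> '5G'
  i=11: run of 'E' x 1 -> '1E'
  i=12: run of 'G' x 7 -> '7G'

RLE = 6E5G1E7G


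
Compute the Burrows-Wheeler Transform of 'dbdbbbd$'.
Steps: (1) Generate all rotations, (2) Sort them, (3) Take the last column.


Rotations (sorted):
  0: $dbdbbbd -> last char: d
  1: bbbd$dbd -> last char: d
  2: bbd$dbdb -> last char: b
  3: bd$dbdbb -> last char: b
  4: bdbbbd$d -> last char: d
  5: d$dbdbbb -> last char: b
  6: dbbbd$db -> last char: b
  7: dbdbbbd$ -> last char: $


BWT = ddbbdbb$


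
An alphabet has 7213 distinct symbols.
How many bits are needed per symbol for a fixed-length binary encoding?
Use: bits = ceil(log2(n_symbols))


log2(7213) = 12.8164
Bracket: 2^12 = 4096 < 7213 <= 2^13 = 8192
So ceil(log2(7213)) = 13

bits = ceil(log2(7213)) = ceil(12.8164) = 13 bits


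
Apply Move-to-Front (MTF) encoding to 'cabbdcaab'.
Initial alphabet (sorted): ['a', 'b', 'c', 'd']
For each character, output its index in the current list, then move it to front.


MTF encoding:
'c': index 2 in ['a', 'b', 'c', 'd'] -> ['c', 'a', 'b', 'd']
'a': index 1 in ['c', 'a', 'b', 'd'] -> ['a', 'c', 'b', 'd']
'b': index 2 in ['a', 'c', 'b', 'd'] -> ['b', 'a', 'c', 'd']
'b': index 0 in ['b', 'a', 'c', 'd'] -> ['b', 'a', 'c', 'd']
'd': index 3 in ['b', 'a', 'c', 'd'] -> ['d', 'b', 'a', 'c']
'c': index 3 in ['d', 'b', 'a', 'c'] -> ['c', 'd', 'b', 'a']
'a': index 3 in ['c', 'd', 'b', 'a'] -> ['a', 'c', 'd', 'b']
'a': index 0 in ['a', 'c', 'd', 'b'] -> ['a', 'c', 'd', 'b']
'b': index 3 in ['a', 'c', 'd', 'b'] -> ['b', 'a', 'c', 'd']


Output: [2, 1, 2, 0, 3, 3, 3, 0, 3]


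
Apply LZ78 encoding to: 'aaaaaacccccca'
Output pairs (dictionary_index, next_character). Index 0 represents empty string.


LZ78 encoding steps:
Dictionary: {0: ''}
Step 1: w='' (idx 0), next='a' -> output (0, 'a'), add 'a' as idx 1
Step 2: w='a' (idx 1), next='a' -> output (1, 'a'), add 'aa' as idx 2
Step 3: w='aa' (idx 2), next='a' -> output (2, 'a'), add 'aaa' as idx 3
Step 4: w='' (idx 0), next='c' -> output (0, 'c'), add 'c' as idx 4
Step 5: w='c' (idx 4), next='c' -> output (4, 'c'), add 'cc' as idx 5
Step 6: w='cc' (idx 5), next='c' -> output (5, 'c'), add 'ccc' as idx 6
Step 7: w='a' (idx 1), end of input -> output (1, '')


Encoded: [(0, 'a'), (1, 'a'), (2, 'a'), (0, 'c'), (4, 'c'), (5, 'c'), (1, '')]


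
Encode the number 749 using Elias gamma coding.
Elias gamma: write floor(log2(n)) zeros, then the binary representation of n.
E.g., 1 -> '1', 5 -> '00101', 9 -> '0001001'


num_bits = floor(log2(749)) + 1 = 10
leading_zeros = num_bits - 1 = 9
binary(749) = 1011101101

Elias gamma(749) = '000000000' + '1011101101' = 0000000001011101101 (19 bits)


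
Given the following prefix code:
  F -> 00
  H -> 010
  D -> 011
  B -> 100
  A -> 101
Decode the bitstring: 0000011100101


Decoding step by step:
Bits 00 -> F
Bits 00 -> F
Bits 011 -> D
Bits 100 -> B
Bits 101 -> A


Decoded message: FFDBA


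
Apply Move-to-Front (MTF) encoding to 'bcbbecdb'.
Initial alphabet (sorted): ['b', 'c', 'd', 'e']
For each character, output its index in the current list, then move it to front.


MTF encoding:
'b': index 0 in ['b', 'c', 'd', 'e'] -> ['b', 'c', 'd', 'e']
'c': index 1 in ['b', 'c', 'd', 'e'] -> ['c', 'b', 'd', 'e']
'b': index 1 in ['c', 'b', 'd', 'e'] -> ['b', 'c', 'd', 'e']
'b': index 0 in ['b', 'c', 'd', 'e'] -> ['b', 'c', 'd', 'e']
'e': index 3 in ['b', 'c', 'd', 'e'] -> ['e', 'b', 'c', 'd']
'c': index 2 in ['e', 'b', 'c', 'd'] -> ['c', 'e', 'b', 'd']
'd': index 3 in ['c', 'e', 'b', 'd'] -> ['d', 'c', 'e', 'b']
'b': index 3 in ['d', 'c', 'e', 'b'] -> ['b', 'd', 'c', 'e']


Output: [0, 1, 1, 0, 3, 2, 3, 3]


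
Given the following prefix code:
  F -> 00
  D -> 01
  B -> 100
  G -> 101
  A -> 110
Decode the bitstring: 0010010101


Decoding step by step:
Bits 00 -> F
Bits 100 -> B
Bits 101 -> G
Bits 01 -> D


Decoded message: FBGD


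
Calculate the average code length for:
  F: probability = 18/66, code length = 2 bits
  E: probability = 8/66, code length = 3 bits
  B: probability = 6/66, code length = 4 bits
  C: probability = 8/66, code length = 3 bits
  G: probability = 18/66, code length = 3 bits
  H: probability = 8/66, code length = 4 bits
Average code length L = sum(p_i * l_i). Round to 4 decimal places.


Weighted contributions p_i * l_i:
  F: (18/66) * 2 = 36/66
  E: (8/66) * 3 = 24/66
  B: (6/66) * 4 = 24/66
  C: (8/66) * 3 = 24/66
  G: (18/66) * 3 = 54/66
  H: (8/66) * 4 = 32/66
Sum = (36 + 24 + 24 + 24 + 54 + 32)/66 = 194/66

L = 194/66 = 2.9394 bits/symbol


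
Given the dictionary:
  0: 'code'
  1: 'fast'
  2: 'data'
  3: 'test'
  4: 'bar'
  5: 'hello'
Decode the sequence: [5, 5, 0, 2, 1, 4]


Look up each index in the dictionary:
  5 -> 'hello'
  5 -> 'hello'
  0 -> 'code'
  2 -> 'data'
  1 -> 'fast'
  4 -> 'bar'

Decoded: "hello hello code data fast bar"


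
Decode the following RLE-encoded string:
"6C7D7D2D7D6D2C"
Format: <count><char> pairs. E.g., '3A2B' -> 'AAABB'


Expanding each <count><char> pair:
  6C -> 'CCCCCC'
  7D -> 'DDDDDDD'
  7D -> 'DDDDDDD'
  2D -> 'DD'
  7D -> 'DDDDDDD'
  6D -> 'DDDDDD'
  2C -> 'CC'

Decoded = CCCCCCDDDDDDDDDDDDDDDDDDDDDDDDDDDDDCC


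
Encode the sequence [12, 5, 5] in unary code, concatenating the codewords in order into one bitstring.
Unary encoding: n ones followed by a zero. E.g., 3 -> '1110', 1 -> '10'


Encode each number as n ones followed by a terminating 0:
  12 -> 1111111111110 (13 bits)
  5 -> 111110 (6 bits)
  5 -> 111110 (6 bits)
Total length = 13 + 6 + 6 = 25 bits.

Unary([12, 5, 5]) = 1111111111110111110111110 (25 bits)


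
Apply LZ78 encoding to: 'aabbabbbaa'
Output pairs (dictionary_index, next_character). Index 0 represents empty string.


LZ78 encoding steps:
Dictionary: {0: ''}
Step 1: w='' (idx 0), next='a' -> output (0, 'a'), add 'a' as idx 1
Step 2: w='a' (idx 1), next='b' -> output (1, 'b'), add 'ab' as idx 2
Step 3: w='' (idx 0), next='b' -> output (0, 'b'), add 'b' as idx 3
Step 4: w='ab' (idx 2), next='b' -> output (2, 'b'), add 'abb' as idx 4
Step 5: w='b' (idx 3), next='a' -> output (3, 'a'), add 'ba' as idx 5
Step 6: w='a' (idx 1), end of input -> output (1, '')


Encoded: [(0, 'a'), (1, 'b'), (0, 'b'), (2, 'b'), (3, 'a'), (1, '')]


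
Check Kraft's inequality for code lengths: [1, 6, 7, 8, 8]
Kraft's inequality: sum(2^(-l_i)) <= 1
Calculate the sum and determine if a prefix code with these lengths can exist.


Sum = 2^(-1) + 2^(-6) + 2^(-7) + 2^(-8) + 2^(-8)
    = 0.5 + 0.015625 + 0.0078125 + 0.00390625 + 0.00390625
    = 136/256 = 0.53125
Since 0.53125 <= 1, Kraft's inequality IS satisfied.
A prefix code with these lengths CAN exist.

Kraft sum = 0.53125. Satisfied.


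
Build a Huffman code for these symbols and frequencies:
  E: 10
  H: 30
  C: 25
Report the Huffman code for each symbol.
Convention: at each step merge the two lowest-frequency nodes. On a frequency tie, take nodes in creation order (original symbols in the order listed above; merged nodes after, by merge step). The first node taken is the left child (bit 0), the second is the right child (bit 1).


Huffman tree construction:
Step 1: Merge E(10) + C(25) = 35
Step 2: Merge H(30) + (E+C)(35) = 65
Read each symbol's code off the tree from the root (left child = 0, right child = 1).

Codes:
  E: 10 (length 2)
  H: 0 (length 1)
  C: 11 (length 2)
Average code length: 100/65 = 1.5385 bits/symbol


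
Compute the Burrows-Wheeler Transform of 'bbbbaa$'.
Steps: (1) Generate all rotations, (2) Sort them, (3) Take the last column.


Rotations (sorted):
  0: $bbbbaa -> last char: a
  1: a$bbbba -> last char: a
  2: aa$bbbb -> last char: b
  3: baa$bbb -> last char: b
  4: bbaa$bb -> last char: b
  5: bbbaa$b -> last char: b
  6: bbbbaa$ -> last char: $


BWT = aabbbb$
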